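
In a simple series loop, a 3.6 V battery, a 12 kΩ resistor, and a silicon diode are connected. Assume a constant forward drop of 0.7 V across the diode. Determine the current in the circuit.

I ≈ 0.24 mA

KVL around the loop: 3.6 = V_D + I·R = 0.7 + I × 12 kΩ.
So I = (3.6 − 0.7) / 12 kΩ = 2.9 / 12 = 0.242 mA.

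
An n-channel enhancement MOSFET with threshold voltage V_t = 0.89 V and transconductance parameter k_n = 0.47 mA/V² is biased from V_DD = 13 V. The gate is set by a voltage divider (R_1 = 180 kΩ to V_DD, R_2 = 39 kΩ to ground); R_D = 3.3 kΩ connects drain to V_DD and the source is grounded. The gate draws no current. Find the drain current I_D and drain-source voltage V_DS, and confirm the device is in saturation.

I_D ≈ 0.48 mA, V_DS ≈ 11 V

V_G = V_DD·R_2/(R_1+R_2) = 13×39/219 = 2.32 V. With the source grounded, V_GS = V_G = 2.32 V.
Assume saturation: I_D = (k_n/2)(V_GS − V_t)² = (0.47/2)×(2.32 − 0.89)² = 0.235×1.43² = 0.477 mA.
V_DS = V_DD − I_D·R_D = 13 − 0.477×3.3 = 11.4 V.
Saturation requires V_DS ≥ V_GS − V_t = 1.43 V; 11.4 ≥ 1.43 ✓.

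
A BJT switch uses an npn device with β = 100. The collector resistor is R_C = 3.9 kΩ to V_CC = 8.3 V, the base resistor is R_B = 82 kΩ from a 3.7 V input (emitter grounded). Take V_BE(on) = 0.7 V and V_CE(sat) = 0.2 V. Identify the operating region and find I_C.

saturation; I_C ≈ 2.1 mA

Assume active: I_B = (3.7 − 0.7)/82 = 0.0366 mA, giving I_C = β·I_B = 3.66 mA.
But then V_CE = 8.3 − 3.66×3.9 = -5.97 V < V_CE(sat) = 0.2 V — impossible in the active region.
So the transistor is saturated. With V_CE = 0.2 V, I_C = (V_CC − 0.2)/R_C = 8.1/3.9 = 2.08 mA.
Check: β·I_B = 3.66 mA > I_C = 2.08 mA, confirming saturation.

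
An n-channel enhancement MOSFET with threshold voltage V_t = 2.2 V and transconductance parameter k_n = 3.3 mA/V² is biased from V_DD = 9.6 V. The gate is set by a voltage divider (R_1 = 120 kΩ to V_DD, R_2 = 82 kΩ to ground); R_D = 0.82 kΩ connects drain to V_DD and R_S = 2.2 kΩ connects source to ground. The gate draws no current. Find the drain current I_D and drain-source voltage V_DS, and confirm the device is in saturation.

I_D ≈ 0.52 mA, V_DS ≈ 8 V

V_G = V_DD·R_2/(R_1+R_2) = 9.6×82/202 = 3.9 V.
Assume saturation: I_D = (k_n/2)(V_GS − V_t)² with V_GS = V_G − I_D·R_S = 3.9 − 2.2·I_D.
Substituting gives 7.99·I_D² − 13.3·I_D + 4.75 = 0, with roots I_D = 0.517 or 1.15 mA.
The root I_D = 1.15 mA gives V_GS = 1.36 V ≤ V_t, so take I_D = 0.517 mA.
Then V_GS = 2.76 V and V_DS = V_DD − I_D(R_D+R_S) = 9.6 − 0.517×3.02 = 8.04 V.
Saturation requires V_DS ≥ V_GS − V_t = 0.56 V; 8.04 ≥ 0.56 ✓.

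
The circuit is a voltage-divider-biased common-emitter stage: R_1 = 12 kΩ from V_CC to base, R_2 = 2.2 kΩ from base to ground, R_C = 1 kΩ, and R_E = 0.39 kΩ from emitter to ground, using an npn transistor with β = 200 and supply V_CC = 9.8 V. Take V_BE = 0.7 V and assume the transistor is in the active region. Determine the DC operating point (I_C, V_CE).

I_C ≈ 2 mA, V_CE ≈ 7 V

Thevenize the base divider: V_Th = V_CC·R_2/(R_1+R_2) = 9.8×2.2/14.2 = 1.52 V, R_Th = R_1‖R_2 = 1.86 kΩ.
Base-emitter loop: V_Th = I_B·R_Th + V_BE + (β+1)I_B·R_E, so I_B = (1.52 − 0.7) / (1.86 + 201×0.39) = 0.0102 mA.
I_C = β·I_B = 200×0.0102 = 2.04 mA, and I_E = (β+1)I_B = 2.05 mA.
V_CE = V_CC − I_C·R_C − I_E·R_E = 9.8 − 2.04×1 − 2.05×0.39 = 6.96 V.
V_CE = 6.96 V > 0.2 V confirms active-region operation.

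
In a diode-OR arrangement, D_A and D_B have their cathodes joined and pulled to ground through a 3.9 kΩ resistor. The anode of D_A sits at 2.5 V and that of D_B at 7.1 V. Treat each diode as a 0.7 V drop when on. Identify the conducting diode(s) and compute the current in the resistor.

Assume both conduct. Then node N would need to be at both 2.5−0.7 = 1.8 V and 7.1−0.7 = 6.4 V, which is impossible.
Assume only D_B conducts: V_N = 7.1 − 0.7 = 6.4 V, so I_R = 6.4/3.9 = 1.64 mA.
Check D_A: its anode-to-cathode voltage is 2.5 − 6.4 = -3.9 V < 0.7 V, so it is off. The assumption is consistent.

Only D_B conducts; I_R ≈ 1.6 mA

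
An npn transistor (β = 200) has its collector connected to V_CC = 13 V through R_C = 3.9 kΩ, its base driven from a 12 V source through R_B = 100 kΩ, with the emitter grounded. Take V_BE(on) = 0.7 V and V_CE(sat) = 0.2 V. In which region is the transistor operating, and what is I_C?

Assume active: I_B = (12 − 0.7)/100 = 0.113 mA, giving I_C = β·I_B = 22.6 mA.
But then V_CE = 13 − 22.6×3.9 = -75.1 V < V_CE(sat) = 0.2 V — impossible in the active region.
So the transistor is saturated. With V_CE = 0.2 V, I_C = (V_CC − 0.2)/R_C = 12.8/3.9 = 3.28 mA.
Check: β·I_B = 22.6 mA > I_C = 3.28 mA, confirming saturation.

saturation; I_C ≈ 3.3 mA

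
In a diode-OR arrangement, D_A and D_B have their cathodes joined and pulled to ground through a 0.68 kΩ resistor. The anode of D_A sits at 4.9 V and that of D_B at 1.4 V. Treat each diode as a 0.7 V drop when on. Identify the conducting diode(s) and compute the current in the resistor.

Only D_A conducts; I_R ≈ 6.2 mA

Assume both conduct. Then node N would need to be at both 4.9−0.7 = 4.2 V and 1.4−0.7 = 0.7 V, which is impossible.
Assume only D_A conducts: V_N = 4.9 − 0.7 = 4.2 V, so I_R = 4.2/0.68 = 6.18 mA.
Check D_B: its anode-to-cathode voltage is 1.4 − 4.2 = -2.8 V < 0.7 V, so it is off. The assumption is consistent.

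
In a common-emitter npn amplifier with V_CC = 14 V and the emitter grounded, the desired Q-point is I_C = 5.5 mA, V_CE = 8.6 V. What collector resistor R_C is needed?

Collector loop: V_CC = I_C·R_C + V_CE.
R_C = (V_CC − V_CE)/I_C = (14 − 8.6)/5.5 = 0.982 kΩ.

R_C ≈ 0.98 kΩ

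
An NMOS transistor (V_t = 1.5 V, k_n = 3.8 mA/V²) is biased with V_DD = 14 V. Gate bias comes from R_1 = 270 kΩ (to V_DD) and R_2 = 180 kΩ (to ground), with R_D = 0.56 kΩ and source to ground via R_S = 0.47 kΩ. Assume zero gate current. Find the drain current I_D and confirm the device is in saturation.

V_G = V_DD·R_2/(R_1+R_2) = 14×180/450 = 5.6 V.
Assume saturation: I_D = (k_n/2)(V_GS − V_t)² with V_GS = V_G − I_D·R_S = 5.6 − 0.47·I_D.
Substituting gives 0.42·I_D² − 8.32·I_D + 31.9 = 0, with roots I_D = 5.2 or 14.6 mA.
The root I_D = 14.6 mA gives V_GS = -1.27 V ≤ V_t, so take I_D = 5.2 mA.
Then V_GS = 3.15 V and V_DS = V_DD − I_D(R_D+R_S) = 14 − 5.2×1.03 = 8.64 V.
Saturation requires V_DS ≥ V_GS − V_t = 1.65 V; 8.64 ≥ 1.65 ✓.

I_D ≈ 5.2 mA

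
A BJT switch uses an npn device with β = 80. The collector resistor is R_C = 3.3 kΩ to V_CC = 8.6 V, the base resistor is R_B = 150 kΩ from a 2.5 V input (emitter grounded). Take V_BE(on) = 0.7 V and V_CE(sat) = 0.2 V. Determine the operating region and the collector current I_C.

active; I_C ≈ 0.96 mA

Assume active. Base-emitter loop: I_B = (V_BB − V_BE)/R_B = (2.5 − 0.7)/150 = 0.012 mA.
I_C = β·I_B = 80×0.012 = 0.96 mA.
V_CE = V_CC − I_C·R_C = 8.6 − 0.96×3.3 = 5.43 V > V_CE(sat), so the active-region assumption holds.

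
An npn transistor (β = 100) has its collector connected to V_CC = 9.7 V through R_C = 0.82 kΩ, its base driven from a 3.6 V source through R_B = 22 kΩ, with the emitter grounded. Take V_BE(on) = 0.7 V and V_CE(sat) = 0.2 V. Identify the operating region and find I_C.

Assume active: I_B = (3.6 − 0.7)/22 = 0.132 mA, giving I_C = β·I_B = 13.2 mA.
But then V_CE = 9.7 − 13.2×0.82 = -1.11 V < V_CE(sat) = 0.2 V — impossible in the active region.
So the transistor is saturated. With V_CE = 0.2 V, I_C = (V_CC − 0.2)/R_C = 9.5/0.82 = 11.6 mA.
Check: β·I_B = 13.2 mA > I_C = 11.6 mA, confirming saturation.

saturation; I_C ≈ 12 mA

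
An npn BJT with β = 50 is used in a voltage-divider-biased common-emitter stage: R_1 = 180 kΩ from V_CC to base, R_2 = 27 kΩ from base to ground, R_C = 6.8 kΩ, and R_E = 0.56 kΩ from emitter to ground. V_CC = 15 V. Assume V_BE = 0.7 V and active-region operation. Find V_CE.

V_CE ≈ 6.1 V

Thevenize the base divider: V_Th = V_CC·R_2/(R_1+R_2) = 15×27/207 = 1.96 V, R_Th = R_1‖R_2 = 23.5 kΩ.
Base-emitter loop: V_Th = I_B·R_Th + V_BE + (β+1)I_B·R_E, so I_B = (1.96 − 0.7) / (23.5 + 51×0.56) = 0.0241 mA.
I_C = β·I_B = 50×0.0241 = 1.21 mA, and I_E = (β+1)I_B = 1.23 mA.
V_CE = V_CC − I_C·R_C − I_E·R_E = 15 − 1.21×6.8 − 1.23×0.56 = 6.1 V.
V_CE = 6.1 V > 0.2 V confirms active-region operation.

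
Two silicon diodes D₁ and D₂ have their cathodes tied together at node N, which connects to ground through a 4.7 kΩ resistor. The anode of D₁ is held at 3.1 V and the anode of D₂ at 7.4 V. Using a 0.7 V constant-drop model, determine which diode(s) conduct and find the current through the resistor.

Assume both conduct. Then node N would need to be at both 3.1−0.7 = 2.4 V and 7.4−0.7 = 6.7 V, which is impossible.
Assume only D₂ conducts: V_N = 7.4 − 0.7 = 6.7 V, so I_R = 6.7/4.7 = 1.43 mA.
Check D₁: its anode-to-cathode voltage is 3.1 − 6.7 = -3.6 V < 0.7 V, so it is off. The assumption is consistent.

Only D₂ conducts; I_R ≈ 1.4 mA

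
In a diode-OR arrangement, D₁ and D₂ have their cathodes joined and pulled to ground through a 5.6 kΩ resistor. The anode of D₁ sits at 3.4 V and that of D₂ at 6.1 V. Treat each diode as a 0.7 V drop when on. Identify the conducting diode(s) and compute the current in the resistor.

Assume both conduct. Then node N would need to be at both 3.4−0.7 = 2.7 V and 6.1−0.7 = 5.4 V, which is impossible.
Assume only D₂ conducts: V_N = 6.1 − 0.7 = 5.4 V, so I_R = 5.4/5.6 = 0.964 mA.
Check D₁: its anode-to-cathode voltage is 3.4 − 5.4 = -2 V < 0.7 V, so it is off. The assumption is consistent.

Only D₂ conducts; I_R ≈ 0.96 mA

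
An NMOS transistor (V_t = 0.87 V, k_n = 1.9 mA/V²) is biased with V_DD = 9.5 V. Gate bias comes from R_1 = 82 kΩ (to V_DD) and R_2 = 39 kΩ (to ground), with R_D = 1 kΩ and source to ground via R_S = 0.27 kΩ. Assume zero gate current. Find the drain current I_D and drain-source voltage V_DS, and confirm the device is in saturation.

V_G = V_DD·R_2/(R_1+R_2) = 9.5×39/121 = 3.06 V.
Assume saturation: I_D = (k_n/2)(V_GS − V_t)² with V_GS = V_G − I_D·R_S = 3.06 − 0.27·I_D.
Substituting gives 0.0693·I_D² − 2.12·I_D + 4.56 = 0, with roots I_D = 2.32 or 28.4 mA.
The root I_D = 28.4 mA gives V_GS = -4.59 V ≤ V_t, so take I_D = 2.32 mA.
Then V_GS = 2.43 V and V_DS = V_DD − I_D(R_D+R_S) = 9.5 − 2.32×1.27 = 6.55 V.
Saturation requires V_DS ≥ V_GS − V_t = 1.56 V; 6.55 ≥ 1.56 ✓.

I_D ≈ 2.3 mA, V_DS ≈ 6.5 V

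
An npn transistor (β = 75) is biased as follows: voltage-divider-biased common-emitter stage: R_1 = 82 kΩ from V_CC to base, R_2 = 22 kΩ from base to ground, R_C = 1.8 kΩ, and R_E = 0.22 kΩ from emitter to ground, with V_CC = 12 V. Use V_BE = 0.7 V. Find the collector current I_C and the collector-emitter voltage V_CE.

Thevenize the base divider: V_Th = V_CC·R_2/(R_1+R_2) = 12×22/104 = 2.54 V, R_Th = R_1‖R_2 = 17.3 kΩ.
Base-emitter loop: V_Th = I_B·R_Th + V_BE + (β+1)I_B·R_E, so I_B = (2.54 − 0.7) / (17.3 + 76×0.22) = 0.054 mA.
I_C = β·I_B = 75×0.054 = 4.05 mA, and I_E = (β+1)I_B = 4.1 mA.
V_CE = V_CC − I_C·R_C − I_E·R_E = 12 − 4.05×1.8 − 4.1×0.22 = 3.81 V.
V_CE = 3.81 V > 0.2 V confirms active-region operation.

I_C ≈ 4 mA, V_CE ≈ 3.8 V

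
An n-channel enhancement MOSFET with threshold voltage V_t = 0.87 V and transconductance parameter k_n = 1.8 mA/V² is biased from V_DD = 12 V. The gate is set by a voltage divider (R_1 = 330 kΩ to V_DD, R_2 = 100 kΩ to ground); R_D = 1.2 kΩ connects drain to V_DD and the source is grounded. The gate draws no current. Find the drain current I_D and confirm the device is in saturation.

V_G = V_DD·R_2/(R_1+R_2) = 12×100/430 = 2.79 V. With the source grounded, V_GS = V_G = 2.79 V.
Assume saturation: I_D = (k_n/2)(V_GS − V_t)² = (1.8/2)×(2.79 − 0.87)² = 0.9×1.92² = 3.32 mA.
V_DS = V_DD − I_D·R_D = 12 − 3.32×1.2 = 8.02 V.
Saturation requires V_DS ≥ V_GS − V_t = 1.92 V; 8.02 ≥ 1.92 ✓.

I_D ≈ 3.3 mA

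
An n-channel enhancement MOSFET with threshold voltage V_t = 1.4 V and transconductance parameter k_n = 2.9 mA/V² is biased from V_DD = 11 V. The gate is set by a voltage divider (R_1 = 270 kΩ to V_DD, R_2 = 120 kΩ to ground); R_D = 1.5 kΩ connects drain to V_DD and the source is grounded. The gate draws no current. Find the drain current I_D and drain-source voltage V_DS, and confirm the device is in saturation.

V_G = V_DD·R_2/(R_1+R_2) = 11×120/390 = 3.38 V. With the source grounded, V_GS = V_G = 3.38 V.
Assume saturation: I_D = (k_n/2)(V_GS − V_t)² = (2.9/2)×(3.38 − 1.4)² = 1.45×1.98² = 5.71 mA.
V_DS = V_DD − I_D·R_D = 11 − 5.71×1.5 = 2.43 V.
Saturation requires V_DS ≥ V_GS − V_t = 1.98 V; 2.43 ≥ 1.98 ✓.

I_D ≈ 5.7 mA, V_DS ≈ 2.4 V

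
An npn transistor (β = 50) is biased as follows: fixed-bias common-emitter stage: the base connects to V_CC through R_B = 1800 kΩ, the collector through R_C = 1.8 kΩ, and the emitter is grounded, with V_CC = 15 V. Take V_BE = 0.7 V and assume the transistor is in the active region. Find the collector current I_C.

Base loop: V_CC = I_B·R_B + V_BE, so I_B = (15 − 0.7)/1800 kΩ = 0.00794 mA.
In the active region I_C = β·I_B = 50 × 0.00794 = 0.397 mA.
Collector loop: V_CE = V_CC − I_C·R_C = 15 − 0.397×1.8 = 14.3 V.
Since V_CE = 14.3 V > V_CE(sat) ≈ 0.2 V, the transistor is in the active region as assumed.

I_C ≈ 0.4 mA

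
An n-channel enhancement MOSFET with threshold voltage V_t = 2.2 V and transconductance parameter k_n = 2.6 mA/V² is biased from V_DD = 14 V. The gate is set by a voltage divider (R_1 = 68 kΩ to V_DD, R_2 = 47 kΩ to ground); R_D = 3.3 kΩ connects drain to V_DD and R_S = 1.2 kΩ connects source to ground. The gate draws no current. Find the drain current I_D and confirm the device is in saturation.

I_D ≈ 1.9 mA

V_G = V_DD·R_2/(R_1+R_2) = 14×47/115 = 5.72 V.
Assume saturation: I_D = (k_n/2)(V_GS − V_t)² with V_GS = V_G − I_D·R_S = 5.72 − 1.2·I_D.
Substituting gives 1.87·I_D² − 12·I_D + 16.1 = 0, with roots I_D = 1.92 or 4.48 mA.
The root I_D = 4.48 mA gives V_GS = 0.343 V ≤ V_t, so take I_D = 1.92 mA.
Then V_GS = 3.42 V and V_DS = V_DD − I_D(R_D+R_S) = 14 − 1.92×4.5 = 5.35 V.
Saturation requires V_DS ≥ V_GS − V_t = 1.22 V; 5.35 ≥ 1.22 ✓.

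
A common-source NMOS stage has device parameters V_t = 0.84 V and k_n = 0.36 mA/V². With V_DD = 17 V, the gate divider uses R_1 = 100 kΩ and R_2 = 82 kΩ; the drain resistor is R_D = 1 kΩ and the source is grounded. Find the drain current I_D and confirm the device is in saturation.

V_G = V_DD·R_2/(R_1+R_2) = 17×82/182 = 7.66 V. With the source grounded, V_GS = V_G = 7.66 V.
Assume saturation: I_D = (k_n/2)(V_GS − V_t)² = (0.36/2)×(7.66 − 0.84)² = 0.18×6.82² = 8.37 mA.
V_DS = V_DD − I_D·R_D = 17 − 8.37×1 = 8.63 V.
Saturation requires V_DS ≥ V_GS − V_t = 6.82 V; 8.63 ≥ 6.82 ✓.

I_D ≈ 8.4 mA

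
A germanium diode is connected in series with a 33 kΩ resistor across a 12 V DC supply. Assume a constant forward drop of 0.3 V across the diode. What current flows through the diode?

KVL around the loop: 12 = V_D + I·R = 0.3 + I × 33 kΩ.
So I = (12 − 0.3) / 33 kΩ = 11.7 / 33 = 0.355 mA.

I ≈ 0.35 mA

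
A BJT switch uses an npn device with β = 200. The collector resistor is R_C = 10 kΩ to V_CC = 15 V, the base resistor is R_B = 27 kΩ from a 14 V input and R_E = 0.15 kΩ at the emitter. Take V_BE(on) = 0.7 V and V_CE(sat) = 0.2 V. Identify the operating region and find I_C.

Assume active: I_B = (14 − 0.7)/(27 + 201×0.15) = 0.233 mA, I_C = β·I_B = 46.5 mA.
Then V_CE = 15 − 46.5×10 − 46.8×0.15 = -457 V < 0.2 V — the active assumption fails.
Re-solve with V_CE = 0.2 V. KCL at the emitter: V_E/R_E = (V_BB−0.7−V_E)/R_B + (V_CC−0.2−V_E)/R_C, giving V_E = 0.29 V.
I_C = (V_CC − 0.2 − V_E)/R_C = (14.8 − 0.29)/10 = 1.45 mA.
Check: I_B = (13.3 − 0.29)/27 = 0.482 mA, and β·I_B = 96.4 mA > I_C, confirming saturation.

saturation; I_C ≈ 1.5 mA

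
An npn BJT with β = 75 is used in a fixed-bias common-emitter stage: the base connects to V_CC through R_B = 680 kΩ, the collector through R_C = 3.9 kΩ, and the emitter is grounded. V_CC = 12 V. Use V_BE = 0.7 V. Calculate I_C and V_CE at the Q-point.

Base loop: V_CC = I_B·R_B + V_BE, so I_B = (12 − 0.7)/680 kΩ = 0.0166 mA.
In the active region I_C = β·I_B = 75 × 0.0166 = 1.25 mA.
Collector loop: V_CE = V_CC − I_C·R_C = 12 − 1.25×3.9 = 7.14 V.
Since V_CE = 7.14 V > V_CE(sat) ≈ 0.2 V, the transistor is in the active region as assumed.

I_C ≈ 1.2 mA, V_CE ≈ 7.1 V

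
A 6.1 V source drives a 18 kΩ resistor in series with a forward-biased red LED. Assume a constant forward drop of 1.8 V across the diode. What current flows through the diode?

I ≈ 0.24 mA

KVL around the loop: 6.1 = V_D + I·R = 1.8 + I × 18 kΩ.
So I = (6.1 − 1.8) / 18 kΩ = 4.3 / 18 = 0.239 mA.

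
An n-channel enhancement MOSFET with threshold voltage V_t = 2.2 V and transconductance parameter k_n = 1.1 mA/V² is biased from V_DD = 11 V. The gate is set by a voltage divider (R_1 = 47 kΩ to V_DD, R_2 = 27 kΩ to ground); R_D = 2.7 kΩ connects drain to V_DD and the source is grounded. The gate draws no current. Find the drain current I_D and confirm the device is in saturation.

I_D ≈ 1.8 mA

V_G = V_DD·R_2/(R_1+R_2) = 11×27/74 = 4.01 V. With the source grounded, V_GS = V_G = 4.01 V.
Assume saturation: I_D = (k_n/2)(V_GS − V_t)² = (1.1/2)×(4.01 − 2.2)² = 0.55×1.81² = 1.81 mA.
V_DS = V_DD − I_D·R_D = 11 − 1.81×2.7 = 6.12 V.
Saturation requires V_DS ≥ V_GS − V_t = 1.81 V; 6.12 ≥ 1.81 ✓.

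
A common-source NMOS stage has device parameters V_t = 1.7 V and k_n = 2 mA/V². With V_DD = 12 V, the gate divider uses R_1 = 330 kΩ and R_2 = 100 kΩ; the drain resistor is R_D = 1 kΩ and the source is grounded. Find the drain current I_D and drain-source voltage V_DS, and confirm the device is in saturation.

I_D ≈ 1.2 mA, V_DS ≈ 11 V

V_G = V_DD·R_2/(R_1+R_2) = 12×100/430 = 2.79 V. With the source grounded, V_GS = V_G = 2.79 V.
Assume saturation: I_D = (k_n/2)(V_GS − V_t)² = (2/2)×(2.79 − 1.7)² = 1×1.09² = 1.19 mA.
V_DS = V_DD − I_D·R_D = 12 − 1.19×1 = 10.8 V.
Saturation requires V_DS ≥ V_GS − V_t = 1.09 V; 10.8 ≥ 1.09 ✓.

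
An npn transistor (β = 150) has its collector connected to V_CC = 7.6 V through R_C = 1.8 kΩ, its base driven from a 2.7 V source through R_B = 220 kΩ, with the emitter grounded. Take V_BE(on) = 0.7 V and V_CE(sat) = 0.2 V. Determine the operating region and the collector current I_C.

active; I_C ≈ 1.4 mA

Assume active. Base-emitter loop: I_B = (V_BB − V_BE)/R_B = (2.7 − 0.7)/220 = 0.00909 mA.
I_C = β·I_B = 150×0.00909 = 1.36 mA.
V_CE = V_CC − I_C·R_C = 7.6 − 1.36×1.8 = 5.15 V > V_CE(sat), so the active-region assumption holds.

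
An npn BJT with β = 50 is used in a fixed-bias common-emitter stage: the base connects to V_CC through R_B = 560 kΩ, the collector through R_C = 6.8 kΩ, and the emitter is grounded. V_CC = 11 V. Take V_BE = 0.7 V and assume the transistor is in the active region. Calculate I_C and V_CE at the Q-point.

Base loop: V_CC = I_B·R_B + V_BE, so I_B = (11 − 0.7)/560 kΩ = 0.0184 mA.
In the active region I_C = β·I_B = 50 × 0.0184 = 0.92 mA.
Collector loop: V_CE = V_CC − I_C·R_C = 11 − 0.92×6.8 = 4.75 V.
Since V_CE = 4.75 V > V_CE(sat) ≈ 0.2 V, the transistor is in the active region as assumed.

I_C ≈ 0.92 mA, V_CE ≈ 4.7 V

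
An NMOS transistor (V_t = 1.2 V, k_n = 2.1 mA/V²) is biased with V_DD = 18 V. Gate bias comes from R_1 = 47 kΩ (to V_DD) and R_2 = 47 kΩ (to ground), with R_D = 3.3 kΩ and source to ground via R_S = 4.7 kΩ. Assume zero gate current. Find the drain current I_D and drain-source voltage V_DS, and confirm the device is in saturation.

V_G = V_DD·R_2/(R_1+R_2) = 18×47/94 = 9 V.
Assume saturation: I_D = (k_n/2)(V_GS − V_t)² with V_GS = V_G − I_D·R_S = 9 − 4.7·I_D.
Substituting gives 23.2·I_D² − 78·I_D + 63.9 = 0, with roots I_D = 1.41 or 1.95 mA.
The root I_D = 1.95 mA gives V_GS = -0.163 V ≤ V_t, so take I_D = 1.41 mA.
Then V_GS = 2.36 V and V_DS = V_DD − I_D(R_D+R_S) = 18 − 1.41×8 = 6.7 V.
Saturation requires V_DS ≥ V_GS − V_t = 1.16 V; 6.7 ≥ 1.16 ✓.

I_D ≈ 1.4 mA, V_DS ≈ 6.7 V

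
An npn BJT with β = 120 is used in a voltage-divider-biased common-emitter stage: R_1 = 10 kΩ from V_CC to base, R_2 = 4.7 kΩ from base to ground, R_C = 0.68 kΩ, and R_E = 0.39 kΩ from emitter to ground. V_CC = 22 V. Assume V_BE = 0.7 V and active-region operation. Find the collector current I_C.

I_C ≈ 15 mA

Thevenize the base divider: V_Th = V_CC·R_2/(R_1+R_2) = 22×4.7/14.7 = 7.03 V, R_Th = R_1‖R_2 = 3.2 kΩ.
Base-emitter loop: V_Th = I_B·R_Th + V_BE + (β+1)I_B·R_E, so I_B = (7.03 − 0.7) / (3.2 + 121×0.39) = 0.126 mA.
I_C = β·I_B = 120×0.126 = 15.1 mA, and I_E = (β+1)I_B = 15.2 mA.
V_CE = V_CC − I_C·R_C − I_E·R_E = 22 − 15.1×0.68 − 15.2×0.39 = 5.81 V.
V_CE = 5.81 V > 0.2 V confirms active-region operation.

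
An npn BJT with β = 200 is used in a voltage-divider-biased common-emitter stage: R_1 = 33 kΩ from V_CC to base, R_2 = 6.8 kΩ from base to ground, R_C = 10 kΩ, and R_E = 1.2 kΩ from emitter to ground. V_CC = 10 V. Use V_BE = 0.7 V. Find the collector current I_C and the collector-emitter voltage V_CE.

I_C ≈ 0.82 mA, V_CE ≈ 0.84 V

Thevenize the base divider: V_Th = V_CC·R_2/(R_1+R_2) = 10×6.8/39.8 = 1.71 V, R_Th = R_1‖R_2 = 5.64 kΩ.
Base-emitter loop: V_Th = I_B·R_Th + V_BE + (β+1)I_B·R_E, so I_B = (1.71 − 0.7) / (5.64 + 201×1.2) = 0.00409 mA.
I_C = β·I_B = 200×0.00409 = 0.817 mA, and I_E = (β+1)I_B = 0.821 mA.
V_CE = V_CC − I_C·R_C − I_E·R_E = 10 − 0.817×10 − 0.821×1.2 = 0.843 V.
V_CE = 0.843 V > 0.2 V confirms active-region operation.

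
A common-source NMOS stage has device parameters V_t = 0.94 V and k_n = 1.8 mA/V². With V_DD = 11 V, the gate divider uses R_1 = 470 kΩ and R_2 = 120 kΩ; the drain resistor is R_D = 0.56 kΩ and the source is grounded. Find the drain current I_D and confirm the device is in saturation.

I_D ≈ 1.5 mA

V_G = V_DD·R_2/(R_1+R_2) = 11×120/590 = 2.24 V. With the source grounded, V_GS = V_G = 2.24 V.
Assume saturation: I_D = (k_n/2)(V_GS − V_t)² = (1.8/2)×(2.24 − 0.94)² = 0.9×1.3² = 1.51 mA.
V_DS = V_DD − I_D·R_D = 11 − 1.51×0.56 = 10.2 V.
Saturation requires V_DS ≥ V_GS − V_t = 1.3 V; 10.2 ≥ 1.3 ✓.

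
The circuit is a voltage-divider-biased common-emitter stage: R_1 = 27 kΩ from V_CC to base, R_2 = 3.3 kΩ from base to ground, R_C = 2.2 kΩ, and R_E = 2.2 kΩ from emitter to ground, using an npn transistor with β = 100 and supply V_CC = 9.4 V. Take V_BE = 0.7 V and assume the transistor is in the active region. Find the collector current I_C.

Thevenize the base divider: V_Th = V_CC·R_2/(R_1+R_2) = 9.4×3.3/30.3 = 1.02 V, R_Th = R_1‖R_2 = 2.94 kΩ.
Base-emitter loop: V_Th = I_B·R_Th + V_BE + (β+1)I_B·R_E, so I_B = (1.02 − 0.7) / (2.94 + 101×2.2) = 0.00144 mA.
I_C = β·I_B = 100×0.00144 = 0.144 mA, and I_E = (β+1)I_B = 0.145 mA.
V_CE = V_CC − I_C·R_C − I_E·R_E = 9.4 − 0.144×2.2 − 0.145×2.2 = 8.76 V.
V_CE = 8.76 V > 0.2 V confirms active-region operation.

I_C ≈ 0.14 mA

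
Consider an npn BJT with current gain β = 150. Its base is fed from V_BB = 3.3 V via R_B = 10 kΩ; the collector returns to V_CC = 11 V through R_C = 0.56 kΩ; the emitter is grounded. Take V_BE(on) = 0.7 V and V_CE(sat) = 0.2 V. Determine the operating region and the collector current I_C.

Assume active: I_B = (3.3 − 0.7)/10 = 0.26 mA, giving I_C = β·I_B = 39 mA.
But then V_CE = 11 − 39×0.56 = -10.8 V < V_CE(sat) = 0.2 V — impossible in the active region.
So the transistor is saturated. With V_CE = 0.2 V, I_C = (V_CC − 0.2)/R_C = 10.8/0.56 = 19.3 mA.
Check: β·I_B = 39 mA > I_C = 19.3 mA, confirming saturation.

saturation; I_C ≈ 19 mA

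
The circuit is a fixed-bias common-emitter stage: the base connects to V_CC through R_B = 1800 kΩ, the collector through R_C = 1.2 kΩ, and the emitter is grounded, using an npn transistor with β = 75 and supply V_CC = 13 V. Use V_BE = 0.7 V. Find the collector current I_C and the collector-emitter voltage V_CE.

Base loop: V_CC = I_B·R_B + V_BE, so I_B = (13 − 0.7)/1800 kΩ = 0.00683 mA.
In the active region I_C = β·I_B = 75 × 0.00683 = 0.513 mA.
Collector loop: V_CE = V_CC − I_C·R_C = 13 − 0.513×1.2 = 12.4 V.
Since V_CE = 12.4 V > V_CE(sat) ≈ 0.2 V, the transistor is in the active region as assumed.

I_C ≈ 0.51 mA, V_CE ≈ 12 V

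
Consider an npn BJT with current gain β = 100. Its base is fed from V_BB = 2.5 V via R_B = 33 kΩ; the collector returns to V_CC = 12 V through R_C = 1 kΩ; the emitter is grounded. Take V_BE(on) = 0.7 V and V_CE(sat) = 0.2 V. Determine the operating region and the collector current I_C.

Assume active. Base-emitter loop: I_B = (V_BB − V_BE)/R_B = (2.5 − 0.7)/33 = 0.0545 mA.
I_C = β·I_B = 100×0.0545 = 5.45 mA.
V_CE = V_CC − I_C·R_C = 12 − 5.45×1 = 6.55 V > V_CE(sat), so the active-region assumption holds.

active; I_C ≈ 5.5 mA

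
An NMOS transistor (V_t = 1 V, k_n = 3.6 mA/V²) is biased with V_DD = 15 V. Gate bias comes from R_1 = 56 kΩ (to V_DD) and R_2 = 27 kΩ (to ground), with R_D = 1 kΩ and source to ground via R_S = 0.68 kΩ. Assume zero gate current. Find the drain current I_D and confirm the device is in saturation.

V_G = V_DD·R_2/(R_1+R_2) = 15×27/83 = 4.88 V.
Assume saturation: I_D = (k_n/2)(V_GS − V_t)² with V_GS = V_G − I_D·R_S = 4.88 − 0.68·I_D.
Substituting gives 0.832·I_D² − 10.5·I_D + 27.1 = 0, with roots I_D = 3.62 or 8.99 mA.
The root I_D = 8.99 mA gives V_GS = -1.24 V ≤ V_t, so take I_D = 3.62 mA.
Then V_GS = 2.42 V and V_DS = V_DD − I_D(R_D+R_S) = 15 − 3.62×1.68 = 8.92 V.
Saturation requires V_DS ≥ V_GS − V_t = 1.42 V; 8.92 ≥ 1.42 ✓.

I_D ≈ 3.6 mA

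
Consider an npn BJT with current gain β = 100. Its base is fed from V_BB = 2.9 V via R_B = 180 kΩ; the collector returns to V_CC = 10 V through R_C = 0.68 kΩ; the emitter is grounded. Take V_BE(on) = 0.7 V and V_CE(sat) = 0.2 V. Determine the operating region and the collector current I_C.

active; I_C ≈ 1.2 mA

Assume active. Base-emitter loop: I_B = (V_BB − V_BE)/R_B = (2.9 − 0.7)/180 = 0.0122 mA.
I_C = β·I_B = 100×0.0122 = 1.22 mA.
V_CE = V_CC − I_C·R_C = 10 − 1.22×0.68 = 9.17 V > V_CE(sat), so the active-region assumption holds.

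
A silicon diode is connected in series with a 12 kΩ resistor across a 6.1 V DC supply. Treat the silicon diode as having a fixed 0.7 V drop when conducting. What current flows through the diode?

I ≈ 0.45 mA

KVL around the loop: 6.1 = V_D + I·R = 0.7 + I × 12 kΩ.
So I = (6.1 − 0.7) / 12 kΩ = 5.4 / 12 = 0.45 mA.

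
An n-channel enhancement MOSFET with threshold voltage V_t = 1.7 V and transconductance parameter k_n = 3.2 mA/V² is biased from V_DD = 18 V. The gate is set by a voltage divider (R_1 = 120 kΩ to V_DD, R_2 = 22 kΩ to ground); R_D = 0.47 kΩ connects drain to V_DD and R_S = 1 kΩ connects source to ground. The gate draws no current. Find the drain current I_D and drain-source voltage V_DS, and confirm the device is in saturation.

I_D ≈ 0.52 mA, V_DS ≈ 17 V

V_G = V_DD·R_2/(R_1+R_2) = 18×22/142 = 2.79 V.
Assume saturation: I_D = (k_n/2)(V_GS − V_t)² with V_GS = V_G − I_D·R_S = 2.79 − 1·I_D.
Substituting gives 1.6·I_D² − 4.48·I_D + 1.9 = 0, with roots I_D = 0.519 or 2.28 mA.
The root I_D = 2.28 mA gives V_GS = 0.505 V ≤ V_t, so take I_D = 0.519 mA.
Then V_GS = 2.27 V and V_DS = V_DD − I_D(R_D+R_S) = 18 − 0.519×1.47 = 17.2 V.
Saturation requires V_DS ≥ V_GS − V_t = 0.57 V; 17.2 ≥ 0.57 ✓.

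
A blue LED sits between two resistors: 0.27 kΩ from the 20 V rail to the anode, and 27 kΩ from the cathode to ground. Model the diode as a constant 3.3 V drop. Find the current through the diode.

I ≈ 0.61 mA

The two resistors are in series with the diode, so KVL gives 20 = I·0.27 + 3.3 + I·27.
I = (20 − 3.3) / (0.27 + 27) kΩ = 16.7 / 27.3 = 0.612 mA.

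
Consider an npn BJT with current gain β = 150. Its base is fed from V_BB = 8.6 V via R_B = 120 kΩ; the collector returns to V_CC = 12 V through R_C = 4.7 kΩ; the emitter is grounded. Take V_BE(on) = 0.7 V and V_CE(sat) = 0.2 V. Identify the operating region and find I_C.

Assume active: I_B = (8.6 − 0.7)/120 = 0.0658 mA, giving I_C = β·I_B = 9.87 mA.
But then V_CE = 12 − 9.87×4.7 = -34.4 V < V_CE(sat) = 0.2 V — impossible in the active region.
So the transistor is saturated. With V_CE = 0.2 V, I_C = (V_CC − 0.2)/R_C = 11.8/4.7 = 2.51 mA.
Check: β·I_B = 9.87 mA > I_C = 2.51 mA, confirming saturation.

saturation; I_C ≈ 2.5 mA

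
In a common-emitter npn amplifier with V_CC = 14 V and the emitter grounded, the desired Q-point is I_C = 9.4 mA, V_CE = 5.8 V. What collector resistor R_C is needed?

R_C ≈ 0.87 kΩ

Collector loop: V_CC = I_C·R_C + V_CE.
R_C = (V_CC − V_CE)/I_C = (14 − 5.8)/9.4 = 0.872 kΩ.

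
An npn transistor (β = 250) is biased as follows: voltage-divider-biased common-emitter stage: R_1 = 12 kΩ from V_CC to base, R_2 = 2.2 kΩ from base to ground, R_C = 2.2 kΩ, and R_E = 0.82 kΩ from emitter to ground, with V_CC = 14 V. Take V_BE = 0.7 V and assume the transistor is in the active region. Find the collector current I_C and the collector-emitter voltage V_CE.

Thevenize the base divider: V_Th = V_CC·R_2/(R_1+R_2) = 14×2.2/14.2 = 2.17 V, R_Th = R_1‖R_2 = 1.86 kΩ.
Base-emitter loop: V_Th = I_B·R_Th + V_BE + (β+1)I_B·R_E, so I_B = (2.17 − 0.7) / (1.86 + 251×0.82) = 0.00707 mA.
I_C = β·I_B = 250×0.00707 = 1.77 mA, and I_E = (β+1)I_B = 1.78 mA.
V_CE = V_CC − I_C·R_C − I_E·R_E = 14 − 1.77×2.2 − 1.78×0.82 = 8.65 V.
V_CE = 8.65 V > 0.2 V confirms active-region operation.

I_C ≈ 1.8 mA, V_CE ≈ 8.7 V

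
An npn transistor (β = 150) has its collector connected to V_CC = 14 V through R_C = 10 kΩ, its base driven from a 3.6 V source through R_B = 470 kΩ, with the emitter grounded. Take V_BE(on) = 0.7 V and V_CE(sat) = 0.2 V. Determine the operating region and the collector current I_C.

Assume active. Base-emitter loop: I_B = (V_BB − V_BE)/R_B = (3.6 − 0.7)/470 = 0.00617 mA.
I_C = β·I_B = 150×0.00617 = 0.926 mA.
V_CE = V_CC − I_C·R_C = 14 − 0.926×10 = 4.74 V > V_CE(sat), so the active-region assumption holds.

active; I_C ≈ 0.93 mA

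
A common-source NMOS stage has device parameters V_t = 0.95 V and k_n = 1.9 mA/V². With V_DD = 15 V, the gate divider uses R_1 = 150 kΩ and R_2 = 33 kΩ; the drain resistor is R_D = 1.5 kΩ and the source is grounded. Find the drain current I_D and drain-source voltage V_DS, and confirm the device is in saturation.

I_D ≈ 2.9 mA, V_DS ≈ 11 V

V_G = V_DD·R_2/(R_1+R_2) = 15×33/183 = 2.7 V. With the source grounded, V_GS = V_G = 2.7 V.
Assume saturation: I_D = (k_n/2)(V_GS − V_t)² = (1.9/2)×(2.7 − 0.95)² = 0.95×1.75² = 2.93 mA.
V_DS = V_DD − I_D·R_D = 15 − 2.93×1.5 = 10.6 V.
Saturation requires V_DS ≥ V_GS − V_t = 1.75 V; 10.6 ≥ 1.75 ✓.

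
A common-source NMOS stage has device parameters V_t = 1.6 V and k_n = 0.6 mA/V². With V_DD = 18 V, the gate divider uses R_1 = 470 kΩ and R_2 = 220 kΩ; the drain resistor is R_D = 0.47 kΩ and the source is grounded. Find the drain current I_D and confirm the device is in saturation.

V_G = V_DD·R_2/(R_1+R_2) = 18×220/690 = 5.74 V. With the source grounded, V_GS = V_G = 5.74 V.
Assume saturation: I_D = (k_n/2)(V_GS − V_t)² = (0.6/2)×(5.74 − 1.6)² = 0.3×4.14² = 5.14 mA.
V_DS = V_DD − I_D·R_D = 18 − 5.14×0.47 = 15.6 V.
Saturation requires V_DS ≥ V_GS − V_t = 4.14 V; 15.6 ≥ 4.14 ✓.

I_D ≈ 5.1 mA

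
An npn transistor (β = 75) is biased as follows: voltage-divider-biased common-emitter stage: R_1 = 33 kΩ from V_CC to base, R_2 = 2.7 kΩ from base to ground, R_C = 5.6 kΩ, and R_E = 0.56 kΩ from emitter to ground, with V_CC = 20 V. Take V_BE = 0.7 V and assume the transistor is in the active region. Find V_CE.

V_CE ≈ 12 V

Thevenize the base divider: V_Th = V_CC·R_2/(R_1+R_2) = 20×2.7/35.7 = 1.51 V, R_Th = R_1‖R_2 = 2.5 kΩ.
Base-emitter loop: V_Th = I_B·R_Th + V_BE + (β+1)I_B·R_E, so I_B = (1.51 − 0.7) / (2.5 + 76×0.56) = 0.018 mA.
I_C = β·I_B = 75×0.018 = 1.35 mA, and I_E = (β+1)I_B = 1.37 mA.
V_CE = V_CC − I_C·R_C − I_E·R_E = 20 − 1.35×5.6 − 1.37×0.56 = 11.7 V.
V_CE = 11.7 V > 0.2 V confirms active-region operation.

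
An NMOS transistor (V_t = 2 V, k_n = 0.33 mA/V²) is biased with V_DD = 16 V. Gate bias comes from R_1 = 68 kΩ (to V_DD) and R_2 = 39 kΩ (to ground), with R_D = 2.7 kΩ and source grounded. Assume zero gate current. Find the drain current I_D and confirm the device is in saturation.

V_G = V_DD·R_2/(R_1+R_2) = 16×39/107 = 5.83 V. With the source grounded, V_GS = V_G = 5.83 V.
Assume saturation: I_D = (k_n/2)(V_GS − V_t)² = (0.33/2)×(5.83 − 2)² = 0.165×3.83² = 2.42 mA.
V_DS = V_DD − I_D·R_D = 16 − 2.42×2.7 = 9.46 V.
Saturation requires V_DS ≥ V_GS − V_t = 3.83 V; 9.46 ≥ 3.83 ✓.

I_D ≈ 2.4 mA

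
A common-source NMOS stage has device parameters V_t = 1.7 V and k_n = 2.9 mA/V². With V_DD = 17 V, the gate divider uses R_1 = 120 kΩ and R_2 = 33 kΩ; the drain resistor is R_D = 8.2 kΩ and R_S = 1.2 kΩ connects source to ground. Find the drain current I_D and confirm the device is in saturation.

I_D ≈ 0.96 mA

V_G = V_DD·R_2/(R_1+R_2) = 17×33/153 = 3.67 V.
Assume saturation: I_D = (k_n/2)(V_GS − V_t)² with V_GS = V_G − I_D·R_S = 3.67 − 1.2·I_D.
Substituting gives 2.09·I_D² − 7.84·I_D + 5.61 = 0, with roots I_D = 0.961 or 2.8 mA.
The root I_D = 2.8 mA gives V_GS = 0.311 V ≤ V_t, so take I_D = 0.961 mA.
Then V_GS = 2.51 V and V_DS = V_DD − I_D(R_D+R_S) = 17 − 0.961×9.4 = 7.97 V.
Saturation requires V_DS ≥ V_GS − V_t = 0.814 V; 7.97 ≥ 0.814 ✓.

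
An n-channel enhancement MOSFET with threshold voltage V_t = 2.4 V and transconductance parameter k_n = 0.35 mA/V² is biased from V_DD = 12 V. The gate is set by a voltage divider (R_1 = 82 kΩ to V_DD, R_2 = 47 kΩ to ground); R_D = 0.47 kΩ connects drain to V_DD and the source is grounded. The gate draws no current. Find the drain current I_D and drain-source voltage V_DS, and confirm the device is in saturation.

I_D ≈ 0.68 mA, V_DS ≈ 12 V

V_G = V_DD·R_2/(R_1+R_2) = 12×47/129 = 4.37 V. With the source grounded, V_GS = V_G = 4.37 V.
Assume saturation: I_D = (k_n/2)(V_GS − V_t)² = (0.35/2)×(4.37 − 2.4)² = 0.175×1.97² = 0.681 mA.
V_DS = V_DD − I_D·R_D = 12 − 0.681×0.47 = 11.7 V.
Saturation requires V_DS ≥ V_GS − V_t = 1.97 V; 11.7 ≥ 1.97 ✓.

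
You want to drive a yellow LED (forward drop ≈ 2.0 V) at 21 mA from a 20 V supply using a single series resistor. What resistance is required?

The resistor drops V_S − V_D = 20 − 2.0 = 18 V at 21 mA.
R = 18 V / 21 mA = 0.857 kΩ.

R ≈ 0.86 kΩ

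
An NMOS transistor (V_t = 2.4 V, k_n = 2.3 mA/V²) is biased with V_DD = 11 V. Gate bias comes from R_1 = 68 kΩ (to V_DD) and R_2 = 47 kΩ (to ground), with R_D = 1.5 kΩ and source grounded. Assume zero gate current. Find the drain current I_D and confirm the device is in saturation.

V_G = V_DD·R_2/(R_1+R_2) = 11×47/115 = 4.5 V. With the source grounded, V_GS = V_G = 4.5 V.
Assume saturation: I_D = (k_n/2)(V_GS − V_t)² = (2.3/2)×(4.5 − 2.4)² = 1.15×2.1² = 5.05 mA.
V_DS = V_DD − I_D·R_D = 11 − 5.05×1.5 = 3.42 V.
Saturation requires V_DS ≥ V_GS − V_t = 2.1 V; 3.42 ≥ 2.1 ✓.

I_D ≈ 5.1 mA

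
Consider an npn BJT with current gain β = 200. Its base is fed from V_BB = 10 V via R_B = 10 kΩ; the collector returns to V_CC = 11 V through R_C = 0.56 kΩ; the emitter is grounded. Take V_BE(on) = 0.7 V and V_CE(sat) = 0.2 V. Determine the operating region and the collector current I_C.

Assume active: I_B = (10 − 0.7)/10 = 0.93 mA, giving I_C = β·I_B = 186 mA.
But then V_CE = 11 − 186×0.56 = -93.2 V < V_CE(sat) = 0.2 V — impossible in the active region.
So the transistor is saturated. With V_CE = 0.2 V, I_C = (V_CC − 0.2)/R_C = 10.8/0.56 = 19.3 mA.
Check: β·I_B = 186 mA > I_C = 19.3 mA, confirming saturation.

saturation; I_C ≈ 19 mA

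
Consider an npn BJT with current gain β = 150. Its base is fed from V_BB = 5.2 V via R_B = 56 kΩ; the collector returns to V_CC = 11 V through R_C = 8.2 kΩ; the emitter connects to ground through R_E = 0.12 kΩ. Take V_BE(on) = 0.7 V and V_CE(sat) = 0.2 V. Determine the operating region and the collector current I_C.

saturation; I_C ≈ 1.3 mA

Assume active: I_B = (5.2 − 0.7)/(56 + 151×0.12) = 0.0607 mA, I_C = β·I_B = 9.11 mA.
Then V_CE = 11 − 9.11×8.2 − 9.17×0.12 = -64.8 V < 0.2 V — the active assumption fails.
Re-solve with V_CE = 0.2 V. KCL at the emitter: V_E/R_E = (V_BB−0.7−V_E)/R_B + (V_CC−0.2−V_E)/R_C, giving V_E = 0.165 V.
I_C = (V_CC − 0.2 − V_E)/R_C = (10.8 − 0.165)/8.2 = 1.3 mA.
Check: I_B = (4.5 − 0.165)/56 = 0.0774 mA, and β·I_B = 11.6 mA > I_C, confirming saturation.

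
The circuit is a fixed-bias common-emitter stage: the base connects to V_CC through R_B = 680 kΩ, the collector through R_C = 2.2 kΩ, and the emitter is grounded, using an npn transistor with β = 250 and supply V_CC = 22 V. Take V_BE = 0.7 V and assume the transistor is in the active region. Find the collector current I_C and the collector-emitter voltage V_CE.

Base loop: V_CC = I_B·R_B + V_BE, so I_B = (22 − 0.7)/680 kΩ = 0.0313 mA.
In the active region I_C = β·I_B = 250 × 0.0313 = 7.83 mA.
Collector loop: V_CE = V_CC − I_C·R_C = 22 − 7.83×2.2 = 4.77 V.
Since V_CE = 4.77 V > V_CE(sat) ≈ 0.2 V, the transistor is in the active region as assumed.

I_C ≈ 7.8 mA, V_CE ≈ 4.8 V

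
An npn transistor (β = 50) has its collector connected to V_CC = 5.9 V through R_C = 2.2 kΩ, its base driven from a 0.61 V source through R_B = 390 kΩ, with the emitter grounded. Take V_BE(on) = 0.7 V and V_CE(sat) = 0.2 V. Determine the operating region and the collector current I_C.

V_BB = 0.61 V ≤ V_BE(on) = 0.7 V, so the base-emitter junction is not forward biased.
The transistor is in cutoff: I_B = I_C = 0.

cutoff; I_C ≈ 0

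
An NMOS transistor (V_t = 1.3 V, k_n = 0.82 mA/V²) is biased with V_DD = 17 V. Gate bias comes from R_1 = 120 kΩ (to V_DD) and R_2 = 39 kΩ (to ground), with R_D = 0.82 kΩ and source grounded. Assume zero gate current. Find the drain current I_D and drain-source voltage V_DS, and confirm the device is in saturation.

V_G = V_DD·R_2/(R_1+R_2) = 17×39/159 = 4.17 V. With the source grounded, V_GS = V_G = 4.17 V.
Assume saturation: I_D = (k_n/2)(V_GS − V_t)² = (0.82/2)×(4.17 − 1.3)² = 0.41×2.87² = 3.38 mA.
V_DS = V_DD − I_D·R_D = 17 − 3.38×0.82 = 14.2 V.
Saturation requires V_DS ≥ V_GS − V_t = 2.87 V; 14.2 ≥ 2.87 ✓.

I_D ≈ 3.4 mA, V_DS ≈ 14 V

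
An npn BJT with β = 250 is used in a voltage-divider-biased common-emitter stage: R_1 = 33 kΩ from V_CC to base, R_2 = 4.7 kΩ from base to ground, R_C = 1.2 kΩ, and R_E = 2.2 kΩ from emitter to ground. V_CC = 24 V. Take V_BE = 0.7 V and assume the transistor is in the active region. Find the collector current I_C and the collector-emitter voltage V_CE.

I_C ≈ 1 mA, V_CE ≈ 20 V

Thevenize the base divider: V_Th = V_CC·R_2/(R_1+R_2) = 24×4.7/37.7 = 2.99 V, R_Th = R_1‖R_2 = 4.11 kΩ.
Base-emitter loop: V_Th = I_B·R_Th + V_BE + (β+1)I_B·R_E, so I_B = (2.99 − 0.7) / (4.11 + 251×2.2) = 0.00412 mA.
I_C = β·I_B = 250×0.00412 = 1.03 mA, and I_E = (β+1)I_B = 1.03 mA.
V_CE = V_CC − I_C·R_C − I_E·R_E = 24 − 1.03×1.2 − 1.03×2.2 = 20.5 V.
V_CE = 20.5 V > 0.2 V confirms active-region operation.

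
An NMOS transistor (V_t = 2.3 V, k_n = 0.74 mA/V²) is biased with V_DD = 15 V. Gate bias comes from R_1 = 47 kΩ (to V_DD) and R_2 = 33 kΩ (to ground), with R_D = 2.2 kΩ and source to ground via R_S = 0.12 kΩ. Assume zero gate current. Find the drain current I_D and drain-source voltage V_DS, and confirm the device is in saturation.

V_G = V_DD·R_2/(R_1+R_2) = 15×33/80 = 6.19 V.
Assume saturation: I_D = (k_n/2)(V_GS − V_t)² with V_GS = V_G − I_D·R_S = 6.19 − 0.12·I_D.
Substituting gives 0.00533·I_D² − 1.35·I_D + 5.59 = 0, with roots I_D = 4.23 or 248 mA.
The root I_D = 248 mA gives V_GS = -23.6 V ≤ V_t, so take I_D = 4.23 mA.
Then V_GS = 5.68 V and V_DS = V_DD − I_D(R_D+R_S) = 15 − 4.23×2.32 = 5.19 V.
Saturation requires V_DS ≥ V_GS − V_t = 3.38 V; 5.19 ≥ 3.38 ✓.

I_D ≈ 4.2 mA, V_DS ≈ 5.2 V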